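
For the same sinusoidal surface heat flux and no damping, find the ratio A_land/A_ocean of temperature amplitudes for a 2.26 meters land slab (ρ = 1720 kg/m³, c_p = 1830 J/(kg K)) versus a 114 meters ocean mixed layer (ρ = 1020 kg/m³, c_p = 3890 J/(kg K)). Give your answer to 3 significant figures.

C_ocean = 1020 × 3890 × 114 = 4.52×10^8 J/(m²·K).
C_land = 1720 × 1830 × 2.26 = 7.11×10^6 J/(m²·K).
Undamped amplitude ∝ 1/C, so A_land/A_ocean = C_ocean/C_land = 63.6.

63.6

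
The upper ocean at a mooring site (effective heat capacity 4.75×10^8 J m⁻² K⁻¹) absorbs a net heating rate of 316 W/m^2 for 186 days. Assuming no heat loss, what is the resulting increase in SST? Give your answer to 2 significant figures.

Areal heat capacity C = 4.75×10^8 J m⁻² K⁻¹ (given).
Net heat input Q = F Δt = 316 × (186 days × 86400 s/day) = 5.08×10^9 J/m².
ΔT = Q / C = 5.08×10^9 / 4.75×10^8 = 10.7 K.

11 K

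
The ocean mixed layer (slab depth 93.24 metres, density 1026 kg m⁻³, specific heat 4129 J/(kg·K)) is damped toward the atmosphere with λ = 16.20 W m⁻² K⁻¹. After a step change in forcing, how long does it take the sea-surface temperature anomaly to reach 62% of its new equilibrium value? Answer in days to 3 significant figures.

273 days

Areal heat capacity C = ρ c_p D = 1026 × 4129 × 93.24 = 3.95×10^8 J m⁻² K⁻¹.
τ = C / λ = 3.95×10^8 / 16.20 = 2.44×10^7 s.
Fraction reached: 1 − e^(−t/τ) = 0.62 ⇒ t = −τ ln(1 − 0.62) = τ × 0.968.
t = 2.36×10^7 s = 273 days.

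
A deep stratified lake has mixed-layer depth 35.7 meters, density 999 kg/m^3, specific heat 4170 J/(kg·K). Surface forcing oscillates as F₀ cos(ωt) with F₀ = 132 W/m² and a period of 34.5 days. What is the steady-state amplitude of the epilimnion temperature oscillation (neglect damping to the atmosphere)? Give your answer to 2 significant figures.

0.42 K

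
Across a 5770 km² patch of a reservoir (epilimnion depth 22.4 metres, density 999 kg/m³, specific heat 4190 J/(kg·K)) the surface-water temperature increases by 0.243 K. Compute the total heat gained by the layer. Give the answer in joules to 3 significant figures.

Areal heat capacity C = ρ c_p D = 999 × 4190 × 22.4 = 9.38×10^7 J m⁻² K⁻¹.
Heat per unit area: q = C ΔT = 9.38×10^7 × 0.243 = 2.28×10^7 J/m².
Total heat: Q = q × A = 2.28×10^7 × (5770 × 10⁶ m²) = 1.31×10^17 J.

1.31×10^17 J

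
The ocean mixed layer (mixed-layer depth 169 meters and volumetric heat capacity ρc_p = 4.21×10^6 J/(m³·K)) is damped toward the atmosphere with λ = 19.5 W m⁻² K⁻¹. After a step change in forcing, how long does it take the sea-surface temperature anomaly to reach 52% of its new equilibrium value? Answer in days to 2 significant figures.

Areal heat capacity C = ρc_p × D = 4.21×10^6 × 169 = 7.11×10^8 J/(m²·K).
τ = C / λ = 7.11×10^8 / 19.5 = 3.65×10^7 s.
Fraction reached: 1 − e^(−t/τ) = 0.52 ⇒ t = −τ ln(1 − 0.52) = τ × 0.734.
t = 2.68×10^7 s = 310 days.

310 days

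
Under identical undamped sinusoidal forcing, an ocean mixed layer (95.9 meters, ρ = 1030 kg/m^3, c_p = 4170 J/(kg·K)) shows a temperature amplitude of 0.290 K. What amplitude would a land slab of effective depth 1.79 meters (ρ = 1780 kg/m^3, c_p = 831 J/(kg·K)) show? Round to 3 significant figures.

45.1 K

C_ocean = 4.12×10^8 J/(m²·K); C_land = 2.65×10^6 J/(m²·K).
A ∝ 1/C ⇒ A_land = A_ocean × C_ocean/C_land = 0.290 × 156 = 45.1 K.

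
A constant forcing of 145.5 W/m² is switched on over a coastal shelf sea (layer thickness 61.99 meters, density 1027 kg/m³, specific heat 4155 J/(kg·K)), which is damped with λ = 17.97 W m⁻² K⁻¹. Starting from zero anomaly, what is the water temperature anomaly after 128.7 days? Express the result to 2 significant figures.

Areal heat capacity C = ρ c_p D = 1027 × 4155 × 61.99 = 2.65×10^8 J/(m²·K).
τ = C / λ = 2.65×10^8 / 17.97 = 1.47×10^7 s.
Equilibrium anomaly ΔT_eq = F / λ = 145.5 / 17.97 = 8.10 K.
t = 128.7 days = 1.11×10^7 s, so t/τ = 0.755.
ΔT(t) = ΔT_eq (1 − e^(−t/τ)) = 8.10 × (1 − e^−0.755) = 4.29 K.

4.3 K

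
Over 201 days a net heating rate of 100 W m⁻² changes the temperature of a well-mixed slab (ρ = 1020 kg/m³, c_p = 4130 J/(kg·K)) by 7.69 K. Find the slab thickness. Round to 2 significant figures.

Heat input Q = F Δt = 100 × 1.74×10^7 s = 1.74×10^9 J/m².
Required areal heat capacity C = Q / ΔT = 2.26×10^8 J/(m²·K).
Depth D = C / (ρ c_p) = 2.26×10^8 / (1020 × 4130) = 53.6 m.

54 m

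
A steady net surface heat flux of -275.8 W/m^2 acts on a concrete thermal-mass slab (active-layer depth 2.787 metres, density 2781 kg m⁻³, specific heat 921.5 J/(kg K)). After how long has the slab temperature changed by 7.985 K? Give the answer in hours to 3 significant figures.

Areal heat capacity C = ρ c_p D = 2781 × 921.5 × 2.787 = 7.14×10^6 J/(m²·K).
Time required: Δt = C ΔT / F = 7.14×10^6 × -7.985 / -275.8 = 2.07×10^5 s.
In hours: 2.07×10^5 s / (3600 s/hour) = 57.4 hours.

57.4 hours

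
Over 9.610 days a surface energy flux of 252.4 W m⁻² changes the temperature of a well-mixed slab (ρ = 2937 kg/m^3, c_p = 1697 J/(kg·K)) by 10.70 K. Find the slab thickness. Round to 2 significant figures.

3.9 m

Heat input Q = F Δt = 252.4 × 8.30×10^5 s = 2.10×10^8 J/m².
Required areal heat capacity C = Q / ΔT = 1.96×10^7 J/(m²·K).
Depth D = C / (ρ c_p) = 1.96×10^7 / (2937 × 1697) = 3.93 m.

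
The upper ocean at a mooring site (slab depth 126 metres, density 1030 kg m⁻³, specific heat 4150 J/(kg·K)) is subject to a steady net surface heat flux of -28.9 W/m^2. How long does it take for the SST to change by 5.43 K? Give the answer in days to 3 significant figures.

1170 days

Areal heat capacity C = ρ c_p D = 1030 × 4150 × 126 = 5.39×10^8 J/(m²·K).
Time required: Δt = C ΔT / F = 5.39×10^8 × -5.43 / -28.9 = 1.01×10^8 s.
In days: 1.01×10^8 s / (86400 s/day) = 1170 days.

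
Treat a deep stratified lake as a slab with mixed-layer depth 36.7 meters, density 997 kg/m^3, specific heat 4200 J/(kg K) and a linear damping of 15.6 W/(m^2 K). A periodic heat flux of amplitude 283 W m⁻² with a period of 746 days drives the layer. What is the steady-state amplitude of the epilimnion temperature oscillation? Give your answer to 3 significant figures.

Areal heat capacity C = ρ c_p D = 997 × 4200 × 36.7 = 1.54×10^8 J/(m²·K).
Angular frequency ω = 2π / T = 2π / 6.45×10^7 s = 9.75×10^-8 s⁻¹.
√((Cω)² + λ²) = √((15.0)² + 15.6²) = 21.6 W/(m²·K).
Amplitude A = F₀ / √((Cω)²+λ²) = 283 / 21.6 = 13.1 K.

13.1 K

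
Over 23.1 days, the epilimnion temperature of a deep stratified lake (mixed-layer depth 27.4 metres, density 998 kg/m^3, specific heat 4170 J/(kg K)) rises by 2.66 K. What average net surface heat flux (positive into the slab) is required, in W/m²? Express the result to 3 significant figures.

Areal heat capacity C = ρ c_p D = 998 × 4170 × 27.4 = 1.14×10^8 J/(m²·K).
Required heat per unit area: Q = C ΔT = 1.14×10^8 × 2.66 = 3.03×10^8 J/m².
Flux F = Q / Δt = 3.03×10^8 / 2.00×10^6 s = 152 W/m².

152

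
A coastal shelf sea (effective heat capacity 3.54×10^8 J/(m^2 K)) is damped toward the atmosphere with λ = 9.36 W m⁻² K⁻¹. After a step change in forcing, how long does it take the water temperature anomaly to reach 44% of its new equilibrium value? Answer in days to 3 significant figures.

254 days

Areal heat capacity C = 3.54×10^8 J/(m^2 K) (given).
τ = C / λ = 3.54×10^8 / 9.36 = 3.78×10^7 s.
Fraction reached: 1 − e^(−t/τ) = 0.44 ⇒ t = −τ ln(1 − 0.44) = τ × 0.580.
t = 2.19×10^7 s = 254 days.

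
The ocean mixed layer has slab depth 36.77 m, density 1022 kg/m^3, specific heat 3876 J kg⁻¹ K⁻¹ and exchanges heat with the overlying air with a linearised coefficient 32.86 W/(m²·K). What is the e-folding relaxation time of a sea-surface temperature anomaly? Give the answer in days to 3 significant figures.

Areal heat capacity C = ρ c_p D = 1022 × 3876 × 36.77 = 1.46×10^8 J/(m^2 K).
Relaxation time τ = C / λ = 1.46×10^8 / 32.86 = 4.43×10^6 s.
In days: 4.43×10^6 s / (86400 s/day) = 51.3 days.

51.3 days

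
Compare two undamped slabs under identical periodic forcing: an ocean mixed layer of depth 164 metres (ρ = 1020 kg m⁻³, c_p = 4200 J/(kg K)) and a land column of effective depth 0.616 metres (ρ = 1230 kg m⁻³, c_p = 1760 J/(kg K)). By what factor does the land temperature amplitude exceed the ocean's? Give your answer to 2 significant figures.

530

C_ocean = 1020 × 4200 × 164 = 7.03×10^8 J/(m²·K).
C_land = 1230 × 1760 × 0.616 = 1.33×10^6 J/(m²·K).
Undamped amplitude ∝ 1/C, so A_land/A_ocean = C_ocean/C_land = 527.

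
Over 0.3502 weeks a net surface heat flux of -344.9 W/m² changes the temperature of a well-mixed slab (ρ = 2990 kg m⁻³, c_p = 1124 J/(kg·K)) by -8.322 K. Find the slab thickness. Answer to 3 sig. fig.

Heat input Q = F Δt = -344.9 × 2.12×10^5 s = -7.31×10^7 J/m².
Required areal heat capacity C = Q / ΔT = 8.78×10^6 J/(m²·K).
Depth D = C / (ρ c_p) = 8.78×10^6 / (2990 × 1124) = 2.61 m.

2.61 m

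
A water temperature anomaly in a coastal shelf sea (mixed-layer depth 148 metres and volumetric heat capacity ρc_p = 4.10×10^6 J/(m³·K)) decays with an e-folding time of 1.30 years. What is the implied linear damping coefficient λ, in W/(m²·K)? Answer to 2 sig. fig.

15

Areal heat capacity C = ρc_p × D = 4.10×10^6 × 148 = 6.07×10^8 J/(m^2 K).
τ = 1.30 years = 4.10×10^7 s.
λ = C / τ = 6.07×10^8 / 4.10×10^7 = 14.8 W/(m²·K).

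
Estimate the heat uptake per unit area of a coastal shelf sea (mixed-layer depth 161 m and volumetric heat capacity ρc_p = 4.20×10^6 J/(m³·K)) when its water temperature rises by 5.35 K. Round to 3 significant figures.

3.62×10^9

Areal heat capacity C = ρc_p × D = 4.20×10^6 × 161 = 6.76×10^8 J/(m²·K).
ΔQ = C ΔT = 6.76×10^8 × 5.35 = 3.62×10^9 J/m².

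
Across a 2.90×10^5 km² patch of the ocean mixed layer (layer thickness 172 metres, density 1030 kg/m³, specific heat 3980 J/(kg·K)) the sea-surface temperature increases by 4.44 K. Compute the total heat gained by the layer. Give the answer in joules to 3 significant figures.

9.08×10^20 J

Areal heat capacity C = ρ c_p D = 1030 × 3980 × 172 = 7.05×10^8 J/(m²·K).
Heat per unit area: q = C ΔT = 7.05×10^8 × 4.44 = 3.13×10^9 J/m².
Total heat: Q = q × A = 3.13×10^9 × (2.90×10^5 × 10⁶ m²) = 9.08×10^20 J.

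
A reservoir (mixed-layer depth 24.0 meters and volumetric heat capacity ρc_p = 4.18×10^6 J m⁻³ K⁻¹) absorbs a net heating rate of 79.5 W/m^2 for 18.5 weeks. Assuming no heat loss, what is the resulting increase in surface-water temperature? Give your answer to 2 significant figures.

Areal heat capacity C = ρc_p × D = 4.18×10^6 × 24.0 = 1.00×10^8 J m⁻² K⁻¹.
Net heat input Q = F Δt = 79.5 × (18.5 weeks × 6.048×10^5 s/week) = 8.90×10^8 J/m².
ΔT = Q / C = 8.90×10^8 / 1.00×10^8 = 8.87 K.

8.9 K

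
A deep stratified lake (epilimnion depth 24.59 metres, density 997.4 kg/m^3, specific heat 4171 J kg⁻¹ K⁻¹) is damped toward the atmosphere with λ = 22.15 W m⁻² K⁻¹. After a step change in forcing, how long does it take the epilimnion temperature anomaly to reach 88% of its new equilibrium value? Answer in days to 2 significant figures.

110 days

Areal heat capacity C = ρ c_p D = 997.4 × 4171 × 24.59 = 1.02×10^8 J m⁻² K⁻¹.
τ = C / λ = 1.02×10^8 / 22.15 = 4.62×10^6 s.
Fraction reached: 1 − e^(−t/τ) = 0.88 ⇒ t = −τ ln(1 − 0.88) = τ × 2.12.
t = 9.79×10^6 s = 113 days.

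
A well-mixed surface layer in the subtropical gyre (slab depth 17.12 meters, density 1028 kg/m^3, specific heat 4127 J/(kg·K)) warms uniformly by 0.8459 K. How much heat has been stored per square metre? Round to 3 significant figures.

6.14×10^7

Areal heat capacity C = ρ c_p D = 1028 × 4127 × 17.12 = 7.26×10^7 J m⁻² K⁻¹.
ΔQ = C ΔT = 7.26×10^7 × 0.8459 = 6.14×10^7 J/m².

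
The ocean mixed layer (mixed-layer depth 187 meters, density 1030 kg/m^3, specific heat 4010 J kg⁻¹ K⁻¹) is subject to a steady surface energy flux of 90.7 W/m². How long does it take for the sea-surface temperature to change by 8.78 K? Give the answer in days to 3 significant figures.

865 days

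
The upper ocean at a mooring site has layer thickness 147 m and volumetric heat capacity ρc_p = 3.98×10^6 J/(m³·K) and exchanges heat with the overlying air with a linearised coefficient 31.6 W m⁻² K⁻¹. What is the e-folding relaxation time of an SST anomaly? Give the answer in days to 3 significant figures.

214 days

Areal heat capacity C = ρc_p × D = 3.98×10^6 × 147 = 5.85×10^8 J/(m^2 K).
Relaxation time τ = C / λ = 5.85×10^8 / 31.6 = 1.85×10^7 s.
In days: 1.85×10^7 s / (86400 s/day) = 214 days.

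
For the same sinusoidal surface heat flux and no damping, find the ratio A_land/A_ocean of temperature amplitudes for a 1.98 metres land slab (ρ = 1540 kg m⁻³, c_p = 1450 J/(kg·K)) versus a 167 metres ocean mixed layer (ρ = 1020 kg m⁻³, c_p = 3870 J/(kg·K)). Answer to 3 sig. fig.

149

C_ocean = 1020 × 3870 × 167 = 6.59×10^8 J/(m²·K).
C_land = 1540 × 1450 × 1.98 = 4.42×10^6 J/(m²·K).
Undamped amplitude ∝ 1/C, so A_land/A_ocean = C_ocean/C_land = 149.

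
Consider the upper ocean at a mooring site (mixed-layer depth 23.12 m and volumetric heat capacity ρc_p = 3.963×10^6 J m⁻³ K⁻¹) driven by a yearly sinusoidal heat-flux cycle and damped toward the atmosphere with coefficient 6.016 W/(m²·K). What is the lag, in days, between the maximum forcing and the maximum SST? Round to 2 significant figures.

73 days

Areal heat capacity C = ρc_p × D = 3.963×10^6 × 23.12 = 9.16×10^7 J m⁻² K⁻¹.
ω = 2π / 3.15×10^7 s = 1.99×10^-7 s⁻¹.
Phase lag φ = arctan(Cω/λ) = arctan(18.3/6.016) = 1.25 rad.
Time lag = φ / ω = 1.25 / 1.99×10^-7 = 6.29×10^6 s = 72.8 days.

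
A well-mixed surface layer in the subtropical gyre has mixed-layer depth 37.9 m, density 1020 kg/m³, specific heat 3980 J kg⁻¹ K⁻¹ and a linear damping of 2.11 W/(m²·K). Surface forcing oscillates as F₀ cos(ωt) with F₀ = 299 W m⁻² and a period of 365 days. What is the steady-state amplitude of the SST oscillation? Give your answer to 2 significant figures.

9.7 K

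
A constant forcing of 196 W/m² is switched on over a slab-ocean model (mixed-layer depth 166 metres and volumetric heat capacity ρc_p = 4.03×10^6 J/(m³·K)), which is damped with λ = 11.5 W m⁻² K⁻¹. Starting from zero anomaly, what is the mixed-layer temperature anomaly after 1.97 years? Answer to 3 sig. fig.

11.2 K

Areal heat capacity C = ρc_p × D = 4.03×10^6 × 166 = 6.69×10^8 J m⁻² K⁻¹.
τ = C / λ = 6.69×10^8 / 11.5 = 5.82×10^7 s.
Equilibrium anomaly ΔT_eq = F / λ = 196 / 11.5 = 17.0 K.
t = 1.97 years = 6.22×10^7 s, so t/τ = 1.07.
ΔT(t) = ΔT_eq (1 − e^(−t/τ)) = 17.0 × (1 − e^−1.07) = 11.2 K.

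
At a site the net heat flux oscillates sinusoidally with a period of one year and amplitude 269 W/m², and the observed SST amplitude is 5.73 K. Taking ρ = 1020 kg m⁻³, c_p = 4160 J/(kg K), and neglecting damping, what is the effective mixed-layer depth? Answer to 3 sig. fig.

55.5 m

ω = 2π / 3.15×10^7 s = 1.99×10^-7 s⁻¹.
Required C = F₀ / (A ω) = 269 / (5.73 × 1.99×10^-7) = 2.36×10^8 J/(m²·K).
D = C / (ρ c_p) = 2.36×10^8 / (1020 × 4160) = 55.5 m.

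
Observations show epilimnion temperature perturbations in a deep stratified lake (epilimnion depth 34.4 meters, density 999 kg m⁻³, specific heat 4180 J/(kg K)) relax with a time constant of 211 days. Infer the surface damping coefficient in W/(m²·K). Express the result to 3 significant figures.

7.88

Areal heat capacity C = ρ c_p D = 999 × 4180 × 34.4 = 1.44×10^8 J m⁻² K⁻¹.
τ = 211 days = 1.82×10^7 s.
λ = C / τ = 1.44×10^8 / 1.82×10^7 = 7.88 W/(m²·K).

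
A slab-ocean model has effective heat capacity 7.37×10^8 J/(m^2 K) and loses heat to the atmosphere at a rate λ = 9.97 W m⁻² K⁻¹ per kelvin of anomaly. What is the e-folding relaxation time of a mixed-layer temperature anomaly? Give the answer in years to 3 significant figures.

2.34 years

Areal heat capacity C = 7.37×10^8 J/(m^2 K) (given).
Relaxation time τ = C / λ = 7.37×10^8 / 9.97 = 7.39×10^7 s.
In years: 7.39×10^7 s / (3.156×10^7 s/year) = 2.34 years.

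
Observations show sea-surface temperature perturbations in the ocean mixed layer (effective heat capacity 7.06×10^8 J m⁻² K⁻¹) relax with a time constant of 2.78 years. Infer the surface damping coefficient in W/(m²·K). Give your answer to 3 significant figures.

Areal heat capacity C = 7.06×10^8 J m⁻² K⁻¹ (given).
τ = 2.78 years = 8.77×10^7 s.
λ = C / τ = 7.06×10^8 / 8.77×10^7 = 8.05 W/(m²·K).

8.05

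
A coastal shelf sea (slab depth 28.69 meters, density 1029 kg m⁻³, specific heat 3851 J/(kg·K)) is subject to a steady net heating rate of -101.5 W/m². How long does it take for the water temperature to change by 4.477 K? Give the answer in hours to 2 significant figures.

1400 hours

Areal heat capacity C = ρ c_p D = 1029 × 3851 × 28.69 = 1.14×10^8 J/(m^2 K).
Time required: Δt = C ΔT / F = 1.14×10^8 × -4.477 / -101.5 = 5.01×10^6 s.
In hours: 5.01×10^6 s / (3600 s/hour) = 1390 hours.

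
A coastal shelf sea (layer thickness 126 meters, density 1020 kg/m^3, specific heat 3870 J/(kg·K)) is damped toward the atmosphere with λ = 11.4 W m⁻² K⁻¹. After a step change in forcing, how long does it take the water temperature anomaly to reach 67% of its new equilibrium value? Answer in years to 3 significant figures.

Areal heat capacity C = ρ c_p D = 1020 × 3870 × 126 = 4.97×10^8 J/(m²·K).
τ = C / λ = 4.97×10^8 / 11.4 = 4.36×10^7 s.
Fraction reached: 1 − e^(−t/τ) = 0.67 ⇒ t = −τ ln(1 − 0.67) = τ × 1.11.
t = 4.84×10^7 s = 1.53 years.

1.53 years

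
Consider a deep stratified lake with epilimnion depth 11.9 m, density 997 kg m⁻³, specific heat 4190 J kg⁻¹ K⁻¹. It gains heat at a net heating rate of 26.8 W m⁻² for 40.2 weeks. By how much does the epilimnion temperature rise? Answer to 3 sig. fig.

Areal heat capacity C = ρ c_p D = 997 × 4190 × 11.9 = 4.97×10^7 J/(m^2 K).
Net heat input Q = F Δt = 26.8 × (40.2 weeks × 6.048×10^5 s/week) = 6.52×10^8 J/m².
ΔT = Q / C = 6.52×10^8 / 4.97×10^7 = 13.1 K.

13.1 K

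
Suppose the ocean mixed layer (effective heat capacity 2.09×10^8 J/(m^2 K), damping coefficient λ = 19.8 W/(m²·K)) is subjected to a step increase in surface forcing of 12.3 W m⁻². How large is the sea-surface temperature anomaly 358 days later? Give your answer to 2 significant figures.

0.59 K

Areal heat capacity C = 2.09×10^8 J/(m^2 K) (given).
τ = C / λ = 2.09×10^8 / 19.8 = 1.06×10^7 s.
Equilibrium anomaly ΔT_eq = F / λ = 12.3 / 19.8 = 0.621 K.
t = 358 days = 3.09×10^7 s, so t/τ = 2.93.
ΔT(t) = ΔT_eq (1 − e^(−t/τ)) = 0.621 × (1 − e^−2.93) = 0.588 K.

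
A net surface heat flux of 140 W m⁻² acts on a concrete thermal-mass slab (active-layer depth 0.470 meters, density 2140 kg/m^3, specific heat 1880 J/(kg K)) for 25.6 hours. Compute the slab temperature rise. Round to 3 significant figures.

Areal heat capacity C = ρ c_p D = 2140 × 1880 × 0.470 = 1.89×10^6 J/(m²·K).
Net heat input Q = F Δt = 140 × (25.6 hours × 3600 s/hour) = 1.29×10^7 J/m².
ΔT = Q / C = 1.29×10^7 / 1.89×10^6 = 6.82 K.

6.82 K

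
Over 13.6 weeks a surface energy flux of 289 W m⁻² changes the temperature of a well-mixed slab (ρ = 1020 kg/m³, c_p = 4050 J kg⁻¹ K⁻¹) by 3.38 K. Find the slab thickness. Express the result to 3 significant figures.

170 m

Heat input Q = F Δt = 289 × 8.23×10^6 s = 2.38×10^9 J/m².
Required areal heat capacity C = Q / ΔT = 7.03×10^8 J/(m²·K).
Depth D = C / (ρ c_p) = 7.03×10^8 / (1020 × 4050) = 170 m.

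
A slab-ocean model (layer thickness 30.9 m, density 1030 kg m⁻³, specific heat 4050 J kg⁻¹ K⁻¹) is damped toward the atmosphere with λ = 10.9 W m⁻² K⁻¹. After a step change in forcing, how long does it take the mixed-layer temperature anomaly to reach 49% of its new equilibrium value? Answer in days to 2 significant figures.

Areal heat capacity C = ρ c_p D = 1030 × 4050 × 30.9 = 1.29×10^8 J/(m^2 K).
τ = C / λ = 1.29×10^8 / 10.9 = 1.18×10^7 s.
Fraction reached: 1 − e^(−t/τ) = 0.49 ⇒ t = −τ ln(1 − 0.49) = τ × 0.673.
t = 7.96×10^6 s = 92.2 days.

92 days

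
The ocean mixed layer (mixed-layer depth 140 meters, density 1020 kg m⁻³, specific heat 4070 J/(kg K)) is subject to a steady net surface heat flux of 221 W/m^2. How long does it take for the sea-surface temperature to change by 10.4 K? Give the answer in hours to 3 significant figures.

7600 hours

Areal heat capacity C = ρ c_p D = 1020 × 4070 × 140 = 5.81×10^8 J/(m²·K).
Time required: Δt = C ΔT / F = 5.81×10^8 × 10.4 / 221 = 2.74×10^7 s.
In hours: 2.74×10^7 s / (3600 s/hour) = 7600 hours.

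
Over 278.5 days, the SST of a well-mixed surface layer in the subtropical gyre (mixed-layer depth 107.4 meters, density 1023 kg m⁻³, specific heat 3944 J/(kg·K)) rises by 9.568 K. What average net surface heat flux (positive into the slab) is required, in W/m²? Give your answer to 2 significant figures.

Areal heat capacity C = ρ c_p D = 1023 × 3944 × 107.4 = 4.33×10^8 J m⁻² K⁻¹.
Required heat per unit area: Q = C ΔT = 4.33×10^8 × 9.568 = 4.15×10^9 J/m².
Flux F = Q / Δt = 4.15×10^9 / 2.41×10^7 s = 172 W/m².

170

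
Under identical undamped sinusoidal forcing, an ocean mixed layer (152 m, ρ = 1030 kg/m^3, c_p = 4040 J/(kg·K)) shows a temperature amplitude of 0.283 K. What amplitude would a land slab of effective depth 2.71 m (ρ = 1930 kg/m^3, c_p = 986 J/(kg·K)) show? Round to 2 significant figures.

35 K

C_ocean = 6.33×10^8 J/(m²·K); C_land = 5.16×10^6 J/(m²·K).
A ∝ 1/C ⇒ A_land = A_ocean × C_ocean/C_land = 0.283 × 123 = 34.7 K.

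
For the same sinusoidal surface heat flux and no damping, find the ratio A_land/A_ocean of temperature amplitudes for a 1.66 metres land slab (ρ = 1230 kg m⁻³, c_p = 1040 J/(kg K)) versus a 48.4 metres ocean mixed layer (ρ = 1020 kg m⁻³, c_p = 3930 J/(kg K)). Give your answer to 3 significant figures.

91.4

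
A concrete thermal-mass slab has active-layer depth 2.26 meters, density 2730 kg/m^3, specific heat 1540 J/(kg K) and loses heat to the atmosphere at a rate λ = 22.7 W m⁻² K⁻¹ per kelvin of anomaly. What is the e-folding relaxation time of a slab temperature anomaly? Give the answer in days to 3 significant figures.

Areal heat capacity C = ρ c_p D = 2730 × 1540 × 2.26 = 9.50×10^6 J/(m²·K).
Relaxation time τ = C / λ = 9.50×10^6 / 22.7 = 4.19×10^5 s.
In days: 4.19×10^5 s / (86400 s/day) = 4.84 days.

4.84 days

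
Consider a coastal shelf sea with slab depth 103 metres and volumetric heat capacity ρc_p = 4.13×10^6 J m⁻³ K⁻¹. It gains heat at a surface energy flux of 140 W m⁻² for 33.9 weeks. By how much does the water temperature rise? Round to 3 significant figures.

Areal heat capacity C = ρc_p × D = 4.13×10^6 × 103 = 4.25×10^8 J/(m^2 K).
Net heat input Q = F Δt = 140 × (33.9 weeks × 6.048×10^5 s/week) = 2.87×10^9 J/m².
ΔT = Q / C = 2.87×10^9 / 4.25×10^8 = 6.75 K.

6.75 K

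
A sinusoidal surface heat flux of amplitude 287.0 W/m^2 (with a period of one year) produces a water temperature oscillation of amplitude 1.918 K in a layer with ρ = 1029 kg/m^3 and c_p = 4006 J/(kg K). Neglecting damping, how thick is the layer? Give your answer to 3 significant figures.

ω = 2π / 3.15×10^7 s = 1.99×10^-7 s⁻¹.
Required C = F₀ / (A ω) = 287.0 / (1.918 × 1.99×10^-7) = 7.51×10^8 J/(m²·K).
D = C / (ρ c_p) = 7.51×10^8 / (1029 × 4006) = 182 m.

182 m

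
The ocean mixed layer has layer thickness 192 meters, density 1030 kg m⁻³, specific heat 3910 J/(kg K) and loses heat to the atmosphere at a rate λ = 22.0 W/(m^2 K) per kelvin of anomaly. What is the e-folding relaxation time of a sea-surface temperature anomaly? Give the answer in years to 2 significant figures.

1.1 years

Areal heat capacity C = ρ c_p D = 1030 × 3910 × 192 = 7.73×10^8 J/(m^2 K).
Relaxation time τ = C / λ = 7.73×10^8 / 22.0 = 3.51×10^7 s.
In years: 3.51×10^7 s / (3.156×10^7 s/year) = 1.11 years.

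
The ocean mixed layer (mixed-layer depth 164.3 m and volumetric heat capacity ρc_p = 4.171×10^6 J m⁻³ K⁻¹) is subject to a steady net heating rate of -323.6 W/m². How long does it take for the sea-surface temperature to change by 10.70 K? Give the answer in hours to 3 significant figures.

Areal heat capacity C = ρc_p × D = 4.171×10^6 × 164.3 = 6.85×10^8 J m⁻² K⁻¹.
Time required: Δt = C ΔT / F = 6.85×10^8 × -10.70 / -323.6 = 2.27×10^7 s.
In hours: 2.27×10^7 s / (3600 s/hour) = 6290 hours.

6290 hours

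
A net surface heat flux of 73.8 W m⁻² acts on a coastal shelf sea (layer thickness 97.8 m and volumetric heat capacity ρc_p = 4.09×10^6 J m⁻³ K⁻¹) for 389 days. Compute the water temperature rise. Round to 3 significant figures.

6.20 K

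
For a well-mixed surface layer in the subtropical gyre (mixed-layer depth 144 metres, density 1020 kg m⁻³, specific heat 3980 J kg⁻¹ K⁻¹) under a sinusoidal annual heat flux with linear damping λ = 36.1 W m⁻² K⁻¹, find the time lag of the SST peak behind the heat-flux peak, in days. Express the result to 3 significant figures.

73.8 days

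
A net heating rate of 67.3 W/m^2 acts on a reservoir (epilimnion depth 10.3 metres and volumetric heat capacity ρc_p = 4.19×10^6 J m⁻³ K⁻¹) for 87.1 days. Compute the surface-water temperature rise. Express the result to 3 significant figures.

11.7 K

Areal heat capacity C = ρc_p × D = 4.19×10^6 × 10.3 = 4.32×10^7 J m⁻² K⁻¹.
Net heat input Q = F Δt = 67.3 × (87.1 days × 86400 s/day) = 5.06×10^8 J/m².
ΔT = Q / C = 5.06×10^8 / 4.32×10^7 = 11.7 K.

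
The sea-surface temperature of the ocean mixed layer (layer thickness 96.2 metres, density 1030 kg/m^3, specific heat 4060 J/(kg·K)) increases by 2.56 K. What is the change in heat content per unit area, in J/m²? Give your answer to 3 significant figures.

Areal heat capacity C = ρ c_p D = 1030 × 4060 × 96.2 = 4.02×10^8 J/(m²·K).
ΔQ = C ΔT = 4.02×10^8 × 2.56 = 1.03×10^9 J/m².

1.03×10^9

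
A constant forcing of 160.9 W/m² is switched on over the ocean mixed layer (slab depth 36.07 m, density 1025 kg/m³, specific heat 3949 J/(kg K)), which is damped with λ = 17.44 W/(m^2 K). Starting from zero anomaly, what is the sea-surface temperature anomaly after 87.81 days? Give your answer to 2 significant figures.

5.5 K

Areal heat capacity C = ρ c_p D = 1025 × 3949 × 36.07 = 1.46×10^8 J/(m^2 K).
τ = C / λ = 1.46×10^8 / 17.44 = 8.37×10^6 s.
Equilibrium anomaly ΔT_eq = F / λ = 160.9 / 17.44 = 9.23 K.
t = 87.81 days = 7.59×10^6 s, so t/τ = 0.906.
ΔT(t) = ΔT_eq (1 − e^(−t/τ)) = 9.23 × (1 − e^−0.906) = 5.50 K.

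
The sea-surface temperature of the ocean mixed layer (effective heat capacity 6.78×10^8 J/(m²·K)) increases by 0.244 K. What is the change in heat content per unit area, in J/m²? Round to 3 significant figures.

1.65×10^8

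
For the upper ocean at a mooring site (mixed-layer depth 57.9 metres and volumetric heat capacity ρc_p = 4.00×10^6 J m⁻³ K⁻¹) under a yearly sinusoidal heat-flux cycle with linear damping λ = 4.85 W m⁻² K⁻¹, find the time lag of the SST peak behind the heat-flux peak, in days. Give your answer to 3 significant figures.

85.2 days

Areal heat capacity C = ρc_p × D = 4.00×10^6 × 57.9 = 2.32×10^8 J m⁻² K⁻¹.
ω = 2π / 3.15×10^7 s = 1.99×10^-7 s⁻¹.
Phase lag φ = arctan(Cω/λ) = arctan(46.1/4.85) = 1.47 rad.
Time lag = φ / ω = 1.47 / 1.99×10^-7 = 7.36×10^6 s = 85.2 days.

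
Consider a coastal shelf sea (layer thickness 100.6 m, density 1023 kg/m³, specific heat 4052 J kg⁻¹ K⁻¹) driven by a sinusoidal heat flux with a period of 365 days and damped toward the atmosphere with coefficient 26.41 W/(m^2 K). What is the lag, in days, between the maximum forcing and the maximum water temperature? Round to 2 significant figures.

73 days

Areal heat capacity C = ρ c_p D = 1023 × 4052 × 100.6 = 4.17×10^8 J/(m^2 K).
ω = 2π / 3.15×10^7 s = 1.99×10^-7 s⁻¹.
Phase lag φ = arctan(Cω/λ) = arctan(83.1/26.41) = 1.26 rad.
Time lag = φ / ω = 1.26 / 1.99×10^-7 = 6.34×10^6 s = 73.4 days.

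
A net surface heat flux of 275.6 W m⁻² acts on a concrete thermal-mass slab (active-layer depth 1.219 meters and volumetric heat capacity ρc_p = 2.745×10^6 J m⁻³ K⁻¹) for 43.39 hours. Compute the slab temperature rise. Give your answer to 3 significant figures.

12.9 K

Areal heat capacity C = ρc_p × D = 2.745×10^6 × 1.219 = 3.35×10^6 J/(m²·K).
Net heat input Q = F Δt = 275.6 × (43.39 hours × 3600 s/hour) = 4.30×10^7 J/m².
ΔT = Q / C = 4.30×10^7 / 3.35×10^6 = 12.9 K.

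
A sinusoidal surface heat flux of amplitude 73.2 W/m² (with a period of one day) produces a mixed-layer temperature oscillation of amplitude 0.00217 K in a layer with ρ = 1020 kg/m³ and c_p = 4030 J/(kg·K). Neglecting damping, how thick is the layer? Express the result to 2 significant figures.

ω = 2π / 86400 s = 7.27×10^-5 s⁻¹.
Required C = F₀ / (A ω) = 73.2 / (0.00217 × 7.27×10^-5) = 4.64×10^8 J/(m²·K).
D = C / (ρ c_p) = 4.64×10^8 / (1020 × 4030) = 113 m.

110 m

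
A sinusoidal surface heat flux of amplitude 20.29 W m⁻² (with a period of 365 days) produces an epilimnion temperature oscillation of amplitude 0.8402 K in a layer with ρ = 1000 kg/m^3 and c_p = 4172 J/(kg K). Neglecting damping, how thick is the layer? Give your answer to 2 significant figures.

ω = 2π / 3.15×10^7 s = 1.99×10^-7 s⁻¹.
Required C = F₀ / (A ω) = 20.29 / (0.8402 × 1.99×10^-7) = 1.21×10^8 J/(m²·K).
D = C / (ρ c_p) = 1.21×10^8 / (1000 × 4172) = 29.1 m.

29 m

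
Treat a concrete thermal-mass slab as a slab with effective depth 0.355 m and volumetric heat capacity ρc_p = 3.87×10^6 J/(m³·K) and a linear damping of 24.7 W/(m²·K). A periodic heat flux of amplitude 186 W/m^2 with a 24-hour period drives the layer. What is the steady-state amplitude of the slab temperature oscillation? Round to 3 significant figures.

Areal heat capacity C = ρc_p × D = 3.87×10^6 × 0.355 = 1.37×10^6 J m⁻² K⁻¹.
Angular frequency ω = 2π / T = 2π / 86400 s = 7.27×10^-5 s⁻¹.
√((Cω)² + λ²) = √((99.9)² + 24.7²) = 103 W/(m²·K).
Amplitude A = F₀ / √((Cω)²+λ²) = 186 / 103 = 1.81 K.

1.81 K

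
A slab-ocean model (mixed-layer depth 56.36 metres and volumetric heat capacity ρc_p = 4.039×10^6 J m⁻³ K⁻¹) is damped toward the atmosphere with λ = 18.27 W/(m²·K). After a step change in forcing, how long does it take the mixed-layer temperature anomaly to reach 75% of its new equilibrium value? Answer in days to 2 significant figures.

200 days

Areal heat capacity C = ρc_p × D = 4.039×10^6 × 56.36 = 2.28×10^8 J/(m²·K).
τ = C / λ = 2.28×10^8 / 18.27 = 1.25×10^7 s.
Fraction reached: 1 − e^(−t/τ) = 0.75 ⇒ t = −τ ln(1 − 0.75) = τ × 1.39.
t = 1.73×10^7 s = 200 days.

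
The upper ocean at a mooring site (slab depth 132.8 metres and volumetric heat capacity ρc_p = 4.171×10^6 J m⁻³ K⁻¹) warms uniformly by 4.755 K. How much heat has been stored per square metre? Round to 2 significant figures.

Areal heat capacity C = ρc_p × D = 4.171×10^6 × 132.8 = 5.54×10^8 J/(m²·K).
ΔQ = C ΔT = 5.54×10^8 × 4.755 = 2.63×10^9 J/m².

2.6×10^9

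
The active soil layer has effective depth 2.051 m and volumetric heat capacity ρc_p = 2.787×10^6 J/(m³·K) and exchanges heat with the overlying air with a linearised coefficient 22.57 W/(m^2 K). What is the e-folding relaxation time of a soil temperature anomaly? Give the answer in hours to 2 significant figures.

Areal heat capacity C = ρc_p × D = 2.787×10^6 × 2.051 = 5.72×10^6 J/(m²·K).
Relaxation time τ = C / λ = 5.72×10^6 / 22.57 = 2.53×10^5 s.
In hours: 2.53×10^5 s / (3600 s/hour) = 70.4 hours.

70 hours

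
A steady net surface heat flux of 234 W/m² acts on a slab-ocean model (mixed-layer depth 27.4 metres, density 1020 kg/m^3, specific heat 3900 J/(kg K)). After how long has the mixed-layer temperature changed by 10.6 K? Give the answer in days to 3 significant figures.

Areal heat capacity C = ρ c_p D = 1020 × 3900 × 27.4 = 1.09×10^8 J m⁻² K⁻¹.
Time required: Δt = C ΔT / F = 1.09×10^8 × 10.6 / 234 = 4.94×10^6 s.
In days: 4.94×10^6 s / (86400 s/day) = 57.1 days.

57.1 days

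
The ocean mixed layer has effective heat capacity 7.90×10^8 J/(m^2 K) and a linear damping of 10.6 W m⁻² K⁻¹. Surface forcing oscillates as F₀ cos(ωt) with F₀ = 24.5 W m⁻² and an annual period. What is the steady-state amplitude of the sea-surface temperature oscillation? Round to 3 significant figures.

0.155 K

Areal heat capacity C = 7.90×10^8 J/(m^2 K) (given).
Angular frequency ω = 2π / T = 2π / 3.15×10^7 s = 1.99×10^-7 s⁻¹.
√((Cω)² + λ²) = √((157)² + 10.6²) = 158 W/(m²·K).
Amplitude A = F₀ / √((Cω)²+λ²) = 24.5 / 158 = 0.155 K.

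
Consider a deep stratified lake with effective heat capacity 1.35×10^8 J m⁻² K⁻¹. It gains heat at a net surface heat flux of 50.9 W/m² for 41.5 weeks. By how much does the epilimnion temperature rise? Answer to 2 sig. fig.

9.5 K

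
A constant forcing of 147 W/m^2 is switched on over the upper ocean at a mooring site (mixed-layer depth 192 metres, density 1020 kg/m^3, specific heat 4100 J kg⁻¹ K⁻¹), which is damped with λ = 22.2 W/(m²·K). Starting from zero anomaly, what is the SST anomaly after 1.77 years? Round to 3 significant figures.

5.21 K

Areal heat capacity C = ρ c_p D = 1020 × 4100 × 192 = 8.03×10^8 J m⁻² K⁻¹.
τ = C / λ = 8.03×10^8 / 22.2 = 3.62×10^7 s.
Equilibrium anomaly ΔT_eq = F / λ = 147 / 22.2 = 6.62 K.
t = 1.77 years = 5.59×10^7 s, so t/τ = 1.54.
ΔT(t) = ΔT_eq (1 − e^(−t/τ)) = 6.62 × (1 − e^−1.54) = 5.21 K.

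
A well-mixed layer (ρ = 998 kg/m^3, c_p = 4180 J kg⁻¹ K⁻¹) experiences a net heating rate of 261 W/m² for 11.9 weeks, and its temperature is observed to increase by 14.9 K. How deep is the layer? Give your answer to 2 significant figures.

Heat input Q = F Δt = 261 × 7.20×10^6 s = 1.88×10^9 J/m².
Required areal heat capacity C = Q / ΔT = 1.26×10^8 J/(m²·K).
Depth D = C / (ρ c_p) = 1.26×10^8 / (998 × 4180) = 30.2 m.

30 m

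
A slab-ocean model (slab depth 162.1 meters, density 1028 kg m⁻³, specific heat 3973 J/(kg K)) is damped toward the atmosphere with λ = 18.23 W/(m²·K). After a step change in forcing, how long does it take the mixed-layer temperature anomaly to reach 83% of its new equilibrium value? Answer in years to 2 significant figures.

2.0 years

Areal heat capacity C = ρ c_p D = 1028 × 3973 × 162.1 = 6.62×10^8 J/(m^2 K).
τ = C / λ = 6.62×10^8 / 18.23 = 3.63×10^7 s.
Fraction reached: 1 − e^(−t/τ) = 0.83 ⇒ t = −τ ln(1 − 0.83) = τ × 1.77.
t = 6.44×10^7 s = 2.04 years.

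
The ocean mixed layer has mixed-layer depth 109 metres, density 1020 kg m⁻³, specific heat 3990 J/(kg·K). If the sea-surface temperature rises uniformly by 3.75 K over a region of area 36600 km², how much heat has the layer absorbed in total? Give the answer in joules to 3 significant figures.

6.09×10^19 J

Areal heat capacity C = ρ c_p D = 1020 × 3990 × 109 = 4.44×10^8 J m⁻² K⁻¹.
Heat per unit area: q = C ΔT = 4.44×10^8 × 3.75 = 1.66×10^9 J/m².
Total heat: Q = q × A = 1.66×10^9 × (36600 × 10⁶ m²) = 6.09×10^19 J.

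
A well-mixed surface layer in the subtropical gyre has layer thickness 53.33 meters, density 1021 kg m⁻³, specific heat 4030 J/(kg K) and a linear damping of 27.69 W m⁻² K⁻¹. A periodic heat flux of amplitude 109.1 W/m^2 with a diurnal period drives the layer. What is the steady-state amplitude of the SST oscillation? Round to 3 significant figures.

0.00684 K

Areal heat capacity C = ρ c_p D = 1021 × 4030 × 53.33 = 2.19×10^8 J m⁻² K⁻¹.
Angular frequency ω = 2π / T = 2π / 86400 s = 7.27×10^-5 s⁻¹.
√((Cω)² + λ²) = √((16000)² + 27.69²) = 16000 W/(m²·K).
Amplitude A = F₀ / √((Cω)²+λ²) = 109.1 / 16000 = 0.00684 K.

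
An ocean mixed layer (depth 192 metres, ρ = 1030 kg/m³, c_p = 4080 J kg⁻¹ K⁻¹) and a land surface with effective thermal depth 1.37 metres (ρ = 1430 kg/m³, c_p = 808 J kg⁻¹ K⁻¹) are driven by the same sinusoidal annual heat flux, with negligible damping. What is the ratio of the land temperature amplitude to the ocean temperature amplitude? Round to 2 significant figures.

C_ocean = 1030 × 4080 × 192 = 8.07×10^8 J/(m²·K).
C_land = 1430 × 808 × 1.37 = 1.58×10^6 J/(m²·K).
Undamped amplitude ∝ 1/C, so A_land/A_ocean = C_ocean/C_land = 510.

510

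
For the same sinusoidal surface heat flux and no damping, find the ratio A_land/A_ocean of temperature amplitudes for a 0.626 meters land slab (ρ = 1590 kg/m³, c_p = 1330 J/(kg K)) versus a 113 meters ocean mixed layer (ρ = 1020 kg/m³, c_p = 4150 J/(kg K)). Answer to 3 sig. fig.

C_ocean = 1020 × 4150 × 113 = 4.78×10^8 J/(m²·K).
C_land = 1590 × 1330 × 0.626 = 1.32×10^6 J/(m²·K).
Undamped amplitude ∝ 1/C, so A_land/A_ocean = C_ocean/C_land = 361.

361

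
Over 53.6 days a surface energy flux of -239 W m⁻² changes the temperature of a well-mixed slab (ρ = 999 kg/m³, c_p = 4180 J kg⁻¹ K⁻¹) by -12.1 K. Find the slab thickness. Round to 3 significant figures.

21.9 m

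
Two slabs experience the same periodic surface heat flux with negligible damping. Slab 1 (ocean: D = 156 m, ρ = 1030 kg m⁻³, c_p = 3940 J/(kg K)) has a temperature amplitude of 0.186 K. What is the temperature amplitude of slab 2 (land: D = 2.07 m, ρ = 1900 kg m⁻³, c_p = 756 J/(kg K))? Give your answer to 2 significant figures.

C_ocean = 6.33×10^8 J/(m²·K); C_land = 2.97×10^6 J/(m²·K).
A ∝ 1/C ⇒ A_land = A_ocean × C_ocean/C_land = 0.186 × 213 = 39.6 K.

40 K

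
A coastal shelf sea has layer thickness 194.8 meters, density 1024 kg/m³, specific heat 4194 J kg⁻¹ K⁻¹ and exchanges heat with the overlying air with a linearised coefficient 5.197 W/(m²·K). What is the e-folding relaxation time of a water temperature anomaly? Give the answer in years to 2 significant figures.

Areal heat capacity C = ρ c_p D = 1024 × 4194 × 194.8 = 8.37×10^8 J/(m^2 K).
Relaxation time τ = C / λ = 8.37×10^8 / 5.197 = 1.61×10^8 s.
In years: 1.61×10^8 s / (3.156×10^7 s/year) = 5.10 years.

5.1 years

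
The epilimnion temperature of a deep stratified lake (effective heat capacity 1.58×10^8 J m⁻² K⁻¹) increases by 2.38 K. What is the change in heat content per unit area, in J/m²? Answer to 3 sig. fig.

Areal heat capacity C = 1.58×10^8 J m⁻² K⁻¹ (given).
ΔQ = C ΔT = 1.58×10^8 × 2.38 = 3.76×10^8 J/m².

3.76×10^8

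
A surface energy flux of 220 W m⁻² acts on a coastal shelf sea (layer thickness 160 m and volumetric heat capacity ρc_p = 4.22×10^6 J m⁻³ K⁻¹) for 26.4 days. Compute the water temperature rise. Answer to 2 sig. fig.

0.74 K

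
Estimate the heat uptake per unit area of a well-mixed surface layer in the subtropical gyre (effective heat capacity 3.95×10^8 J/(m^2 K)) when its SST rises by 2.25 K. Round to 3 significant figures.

Areal heat capacity C = 3.95×10^8 J/(m^2 K) (given).
ΔQ = C ΔT = 3.95×10^8 × 2.25 = 8.89×10^8 J/m².

8.89×10^8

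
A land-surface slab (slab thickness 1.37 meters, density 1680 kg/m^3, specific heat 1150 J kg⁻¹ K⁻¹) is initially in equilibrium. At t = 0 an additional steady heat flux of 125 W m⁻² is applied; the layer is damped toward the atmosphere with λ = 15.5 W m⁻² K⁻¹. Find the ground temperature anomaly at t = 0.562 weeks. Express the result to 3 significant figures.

6.96 K

Areal heat capacity C = ρ c_p D = 1680 × 1150 × 1.37 = 2.65×10^6 J/(m^2 K).
τ = C / λ = 2.65×10^6 / 15.5 = 1.71×10^5 s.
Equilibrium anomaly ΔT_eq = F / λ = 125 / 15.5 = 8.06 K.
t = 0.562 weeks = 3.40×10^5 s, so t/τ = 1.99.
ΔT(t) = ΔT_eq (1 − e^(−t/τ)) = 8.06 × (1 − e^−1.99) = 6.96 K.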